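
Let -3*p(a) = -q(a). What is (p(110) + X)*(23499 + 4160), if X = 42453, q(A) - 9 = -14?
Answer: 3522484286/3 ≈ 1.1742e+9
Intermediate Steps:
q(A) = -5 (q(A) = 9 - 14 = -5)
p(a) = -5/3 (p(a) = -(-1)*(-5)/3 = -1/3*5 = -5/3)
(p(110) + X)*(23499 + 4160) = (-5/3 + 42453)*(23499 + 4160) = (127354/3)*27659 = 3522484286/3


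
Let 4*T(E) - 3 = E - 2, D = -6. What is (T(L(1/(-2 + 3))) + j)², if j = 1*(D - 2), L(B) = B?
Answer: 225/4 ≈ 56.250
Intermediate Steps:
j = -8 (j = 1*(-6 - 2) = 1*(-8) = -8)
T(E) = ¼ + E/4 (T(E) = ¾ + (E - 2)/4 = ¾ + (-2 + E)/4 = ¾ + (-½ + E/4) = ¼ + E/4)
(T(L(1/(-2 + 3))) + j)² = ((¼ + 1/(4*(-2 + 3))) - 8)² = ((¼ + (¼)/1) - 8)² = ((¼ + (¼)*1) - 8)² = ((¼ + ¼) - 8)² = (½ - 8)² = (-15/2)² = 225/4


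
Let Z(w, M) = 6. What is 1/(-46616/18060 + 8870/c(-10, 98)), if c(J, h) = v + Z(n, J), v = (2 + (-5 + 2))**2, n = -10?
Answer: 4515/5709496 ≈ 0.00079079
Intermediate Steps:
v = 1 (v = (2 - 3)**2 = (-1)**2 = 1)
c(J, h) = 7 (c(J, h) = 1 + 6 = 7)
1/(-46616/18060 + 8870/c(-10, 98)) = 1/(-46616/18060 + 8870/7) = 1/(-46616*1/18060 + 8870*(1/7)) = 1/(-11654/4515 + 8870/7) = 1/(5709496/4515) = 4515/5709496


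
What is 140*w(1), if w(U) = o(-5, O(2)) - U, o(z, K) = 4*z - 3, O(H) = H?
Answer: -3360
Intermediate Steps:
o(z, K) = -3 + 4*z
w(U) = -23 - U (w(U) = (-3 + 4*(-5)) - U = (-3 - 20) - U = -23 - U)
140*w(1) = 140*(-23 - 1*1) = 140*(-23 - 1) = 140*(-24) = -3360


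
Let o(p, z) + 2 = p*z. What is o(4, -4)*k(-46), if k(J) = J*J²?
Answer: 1752048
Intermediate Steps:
o(p, z) = -2 + p*z
k(J) = J³
o(4, -4)*k(-46) = (-2 + 4*(-4))*(-46)³ = (-2 - 16)*(-97336) = -18*(-97336) = 1752048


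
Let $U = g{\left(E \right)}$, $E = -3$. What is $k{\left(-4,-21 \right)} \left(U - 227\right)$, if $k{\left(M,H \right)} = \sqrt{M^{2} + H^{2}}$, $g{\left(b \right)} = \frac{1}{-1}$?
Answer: $- 228 \sqrt{457} \approx -4874.1$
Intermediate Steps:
$g{\left(b \right)} = -1$
$k{\left(M,H \right)} = \sqrt{H^{2} + M^{2}}$
$U = -1$
$k{\left(-4,-21 \right)} \left(U - 227\right) = \sqrt{\left(-21\right)^{2} + \left(-4\right)^{2}} \left(-1 - 227\right) = \sqrt{441 + 16} \left(-228\right) = \sqrt{457} \left(-228\right) = - 228 \sqrt{457}$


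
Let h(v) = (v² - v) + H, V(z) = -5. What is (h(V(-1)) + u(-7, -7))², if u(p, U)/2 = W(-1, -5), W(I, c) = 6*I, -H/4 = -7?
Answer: 2116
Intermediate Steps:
H = 28 (H = -4*(-7) = 28)
u(p, U) = -12 (u(p, U) = 2*(6*(-1)) = 2*(-6) = -12)
h(v) = 28 + v² - v (h(v) = (v² - v) + 28 = 28 + v² - v)
(h(V(-1)) + u(-7, -7))² = ((28 + (-5)² - 1*(-5)) - 12)² = ((28 + 25 + 5) - 12)² = (58 - 12)² = 46² = 2116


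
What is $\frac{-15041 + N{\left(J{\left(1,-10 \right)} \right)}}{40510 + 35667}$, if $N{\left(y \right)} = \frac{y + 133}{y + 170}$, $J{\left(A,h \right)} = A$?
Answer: $- \frac{2571877}{13026267} \approx -0.19744$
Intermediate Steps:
$N{\left(y \right)} = \frac{133 + y}{170 + y}$
$\frac{-15041 + N{\left(J{\left(1,-10 \right)} \right)}}{40510 + 35667} = \frac{-15041 + \frac{133 + 1}{170 + 1}}{40510 + 35667} = \frac{-15041 + \frac{1}{171} \cdot 134}{76177} = \left(-15041 + \frac{1}{171} \cdot 134\right) \frac{1}{76177} = \left(-15041 + \frac{134}{171}\right) \frac{1}{76177} = \left(- \frac{2571877}{171}\right) \frac{1}{76177} = - \frac{2571877}{13026267}$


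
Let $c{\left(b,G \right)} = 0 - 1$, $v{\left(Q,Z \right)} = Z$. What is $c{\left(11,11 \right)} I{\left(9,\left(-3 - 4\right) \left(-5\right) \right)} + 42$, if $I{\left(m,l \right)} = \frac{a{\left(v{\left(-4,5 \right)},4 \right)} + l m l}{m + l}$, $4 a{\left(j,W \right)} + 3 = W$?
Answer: $- \frac{36709}{176} \approx -208.57$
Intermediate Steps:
$a{\left(j,W \right)} = - \frac{3}{4} + \frac{W}{4}$
$c{\left(b,G \right)} = -1$
$I{\left(m,l \right)} = \frac{\frac{1}{4} + m l^{2}}{l + m}$ ($I{\left(m,l \right)} = \frac{\left(- \frac{3}{4} + \frac{1}{4} \cdot 4\right) + l m l}{m + l} = \frac{\left(- \frac{3}{4} + 1\right) + m l^{2}}{l + m} = \frac{\frac{1}{4} + m l^{2}}{l + m}$)
$c{\left(11,11 \right)} I{\left(9,\left(-3 - 4\right) \left(-5\right) \right)} + 42 = - \frac{\frac{1}{4} + 9 \left(\left(-3 - 4\right) \left(-5\right)\right)^{2}}{\left(-3 - 4\right) \left(-5\right) + 9} + 42 = - \frac{\frac{1}{4} + 9 \left(\left(-7\right) \left(-5\right)\right)^{2}}{\left(-7\right) \left(-5\right) + 9} + 42 = - \frac{\frac{1}{4} + 9 \cdot 35^{2}}{35 + 9} + 42 = - \frac{\frac{1}{4} + 9 \cdot 1225}{44} + 42 = - \frac{\frac{1}{4} + 11025}{44} + 42 = - \frac{44101}{44 \cdot 4} + 42 = \left(-1\right) \frac{44101}{176} + 42 = - \frac{44101}{176} + 42 = - \frac{36709}{176}$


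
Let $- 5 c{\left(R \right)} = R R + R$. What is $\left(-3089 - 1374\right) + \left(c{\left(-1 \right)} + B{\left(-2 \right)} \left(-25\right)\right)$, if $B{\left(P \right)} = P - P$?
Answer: $-4463$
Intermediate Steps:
$B{\left(P \right)} = 0$
$c{\left(R \right)} = - \frac{R}{5} - \frac{R^{2}}{5}$ ($c{\left(R \right)} = - \frac{R R + R}{5} = - \frac{R^{2} + R}{5} = - \frac{R + R^{2}}{5} = - \frac{R}{5} - \frac{R^{2}}{5}$)
$\left(-3089 - 1374\right) + \left(c{\left(-1 \right)} + B{\left(-2 \right)} \left(-25\right)\right) = \left(-3089 - 1374\right) + \left(\left(- \frac{1}{5}\right) \left(-1\right) \left(1 - 1\right) + 0 \left(-25\right)\right) = -4463 + \left(\left(- \frac{1}{5}\right) \left(-1\right) 0 + 0\right) = -4463 + \left(0 + 0\right) = -4463 + 0 = -4463$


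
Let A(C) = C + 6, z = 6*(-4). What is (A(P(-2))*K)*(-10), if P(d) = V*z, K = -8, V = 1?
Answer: -1440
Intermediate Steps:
z = -24
P(d) = -24 (P(d) = 1*(-24) = -24)
A(C) = 6 + C
(A(P(-2))*K)*(-10) = ((6 - 24)*(-8))*(-10) = -18*(-8)*(-10) = 144*(-10) = -1440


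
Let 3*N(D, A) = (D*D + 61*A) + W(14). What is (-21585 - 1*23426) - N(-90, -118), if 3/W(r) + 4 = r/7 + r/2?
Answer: -679678/15 ≈ -45312.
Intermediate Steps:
W(r) = 3/(-4 + 9*r/14) (W(r) = 3/(-4 + (r/7 + r/2)) = 3/(-4 + 9*r/14))
N(D, A) = ⅕ + D²/3 + 61*A/3 (N(D, A) = ((D*D + 61*A) + 42/(-56 + 9*14))/3 = ((D² + 61*A) + 42/(-56 + 126))/3 = ((D² + 61*A) + 42/70)/3 = ((D² + 61*A) + 42*(1/70))/3 = ((D² + 61*A) + ⅗)/3 = (⅗ + D² + 61*A)/3 = ⅕ + D²/3 + 61*A/3)
(-21585 - 1*23426) - N(-90, -118) = (-21585 - 1*23426) - (⅕ + (⅓)*(-90)² + (61/3)*(-118)) = (-21585 - 23426) - (⅕ + (⅓)*8100 - 7198/3) = -45011 - (⅕ + 2700 - 7198/3) = -45011 - 1*4513/15 = -45011 - 4513/15 = -679678/15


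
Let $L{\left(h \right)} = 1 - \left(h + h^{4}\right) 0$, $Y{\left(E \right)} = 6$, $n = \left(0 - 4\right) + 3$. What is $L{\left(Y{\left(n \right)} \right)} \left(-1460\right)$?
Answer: $-1460$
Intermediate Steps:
$n = -1$ ($n = -4 + 3 = -1$)
$L{\left(h \right)} = 1$ ($L{\left(h \right)} = 1 - 0 = 1 + 0 = 1$)
$L{\left(Y{\left(n \right)} \right)} \left(-1460\right) = 1 \left(-1460\right) = -1460$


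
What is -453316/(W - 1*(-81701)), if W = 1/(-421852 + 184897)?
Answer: -53707746390/9679730227 ≈ -5.5485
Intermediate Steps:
W = -1/236955 (W = 1/(-236955) = -1/236955 ≈ -4.2202e-6)
-453316/(W - 1*(-81701)) = -453316/(-1/236955 - 1*(-81701)) = -453316/(-1/236955 + 81701) = -453316/19359460454/236955 = -453316*236955/19359460454 = -53707746390/9679730227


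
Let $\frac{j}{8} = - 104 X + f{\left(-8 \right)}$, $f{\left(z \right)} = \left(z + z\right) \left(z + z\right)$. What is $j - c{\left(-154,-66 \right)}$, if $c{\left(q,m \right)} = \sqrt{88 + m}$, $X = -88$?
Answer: $75264 - \sqrt{22} \approx 75259.0$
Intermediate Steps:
$f{\left(z \right)} = 4 z^{2}$ ($f{\left(z \right)} = 2 z 2 z = 4 z^{2}$)
$j = 75264$ ($j = 8 \left(\left(-104\right) \left(-88\right) + 4 \left(-8\right)^{2}\right) = 8 \left(9152 + 4 \cdot 64\right) = 8 \left(9152 + 256\right) = 8 \cdot 9408 = 75264$)
$j - c{\left(-154,-66 \right)} = 75264 - \sqrt{88 - 66} = 75264 - \sqrt{22}$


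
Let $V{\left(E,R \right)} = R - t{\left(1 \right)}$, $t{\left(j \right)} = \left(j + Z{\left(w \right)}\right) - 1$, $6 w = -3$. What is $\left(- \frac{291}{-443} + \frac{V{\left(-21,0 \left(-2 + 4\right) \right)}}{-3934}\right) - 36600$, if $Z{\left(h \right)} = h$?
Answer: $- \frac{127567889255}{3485524} \approx -36599.0$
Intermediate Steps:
$w = - \frac{1}{2}$ ($w = \frac{1}{6} \left(-3\right) = - \frac{1}{2} \approx -0.5$)
$t{\left(j \right)} = - \frac{3}{2} + j$ ($t{\left(j \right)} = \left(j - \frac{1}{2}\right) - 1 = \left(- \frac{1}{2} + j\right) - 1 = - \frac{3}{2} + j$)
$V{\left(E,R \right)} = \frac{1}{2} + R$ ($V{\left(E,R \right)} = R - \left(- \frac{3}{2} + 1\right) = R - - \frac{1}{2} = R + \frac{1}{2} = \frac{1}{2} + R$)
$\left(- \frac{291}{-443} + \frac{V{\left(-21,0 \left(-2 + 4\right) \right)}}{-3934}\right) - 36600 = \left(- \frac{291}{-443} + \frac{\frac{1}{2} + 0 \left(-2 + 4\right)}{-3934}\right) - 36600 = \left(\left(-291\right) \left(- \frac{1}{443}\right) + \left(\frac{1}{2} + 0 \cdot 2\right) \left(- \frac{1}{3934}\right)\right) - 36600 = \left(\frac{291}{443} + \left(\frac{1}{2} + 0\right) \left(- \frac{1}{3934}\right)\right) - 36600 = \left(\frac{291}{443} + \frac{1}{2} \left(- \frac{1}{3934}\right)\right) - 36600 = \left(\frac{291}{443} - \frac{1}{7868}\right) - 36600 = \frac{2289145}{3485524} - 36600 = - \frac{127567889255}{3485524}$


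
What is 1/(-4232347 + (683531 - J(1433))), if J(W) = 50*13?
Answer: -1/3549466 ≈ -2.8173e-7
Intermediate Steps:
J(W) = 650
1/(-4232347 + (683531 - J(1433))) = 1/(-4232347 + (683531 - 1*650)) = 1/(-4232347 + (683531 - 650)) = 1/(-4232347 + 682881) = 1/(-3549466) = -1/3549466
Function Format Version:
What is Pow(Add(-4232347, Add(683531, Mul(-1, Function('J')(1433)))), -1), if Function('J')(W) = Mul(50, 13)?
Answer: Rational(-1, 3549466) ≈ -2.8173e-7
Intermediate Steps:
Function('J')(W) = 650
Pow(Add(-4232347, Add(683531, Mul(-1, Function('J')(1433)))), -1) = Pow(Add(-4232347, Add(683531, Mul(-1, 650))), -1) = Pow(Add(-4232347, Add(683531, -650)), -1) = Pow(Add(-4232347, 682881), -1) = Pow(-3549466, -1) = Rational(-1, 3549466)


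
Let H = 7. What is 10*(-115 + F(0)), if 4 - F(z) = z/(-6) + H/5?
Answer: -1124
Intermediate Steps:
F(z) = 13/5 + z/6 (F(z) = 4 - (z/(-6) + 7/5) = 4 - (z*(-⅙) + 7*(⅕)) = 4 - (-z/6 + 7/5) = 4 - (7/5 - z/6) = 4 + (-7/5 + z/6) = 13/5 + z/6)
10*(-115 + F(0)) = 10*(-115 + (13/5 + (⅙)*0)) = 10*(-115 + (13/5 + 0)) = 10*(-115 + 13/5) = 10*(-562/5) = -1124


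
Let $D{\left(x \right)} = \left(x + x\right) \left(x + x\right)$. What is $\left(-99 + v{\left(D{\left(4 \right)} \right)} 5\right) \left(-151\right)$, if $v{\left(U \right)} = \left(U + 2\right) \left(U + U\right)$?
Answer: $-6363291$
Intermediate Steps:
$D{\left(x \right)} = 4 x^{2}$ ($D{\left(x \right)} = 2 x 2 x = 4 x^{2}$)
$v{\left(U \right)} = 2 U \left(2 + U\right)$ ($v{\left(U \right)} = \left(2 + U\right) 2 U = 2 U \left(2 + U\right)$)
$\left(-99 + v{\left(D{\left(4 \right)} \right)} 5\right) \left(-151\right) = \left(-99 + 2 \cdot 4 \cdot 4^{2} \left(2 + 4 \cdot 4^{2}\right) 5\right) \left(-151\right) = \left(-99 + 2 \cdot 4 \cdot 16 \left(2 + 4 \cdot 16\right) 5\right) \left(-151\right) = \left(-99 + 2 \cdot 64 \left(2 + 64\right) 5\right) \left(-151\right) = \left(-99 + 2 \cdot 64 \cdot 66 \cdot 5\right) \left(-151\right) = \left(-99 + 8448 \cdot 5\right) \left(-151\right) = \left(-99 + 42240\right) \left(-151\right) = 42141 \left(-151\right) = -6363291$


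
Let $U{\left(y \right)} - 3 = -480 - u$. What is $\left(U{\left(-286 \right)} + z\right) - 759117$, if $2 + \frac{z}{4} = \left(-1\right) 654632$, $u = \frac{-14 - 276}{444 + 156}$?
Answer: $- \frac{202687771}{60} \approx -3.3781 \cdot 10^{6}$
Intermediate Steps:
$u = - \frac{29}{60}$ ($u = - \frac{290}{600} = \left(-290\right) \frac{1}{600} = - \frac{29}{60} \approx -0.48333$)
$U{\left(y \right)} = - \frac{28591}{60}$ ($U{\left(y \right)} = 3 - \frac{28771}{60} = - \frac{28591}{60}$)
$z = -2618536$ ($z = -8 + 4 \left(\left(-1\right) 654632\right) = -8 + 4 \left(-654632\right) = -8 - 2618528 = -2618536$)
$\left(U{\left(-286 \right)} + z\right) - 759117 = \left(- \frac{28591}{60} - 2618536\right) - 759117 = - \frac{157140751}{60} - 759117 = - \frac{202687771}{60}$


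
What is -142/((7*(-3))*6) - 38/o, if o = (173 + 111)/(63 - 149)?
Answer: 56512/4473 ≈ 12.634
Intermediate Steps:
o = -142/43 (o = 284/(-86) = 284*(-1/86) = -142/43 ≈ -3.3023)
-142/((7*(-3))*6) - 38/o = -142/((7*(-3))*6) - 38/(-142/43) = -142/((-21*6)) - 38*(-43/142) = -142/(-126) + 817/71 = -142*(-1/126) + 817/71 = 71/63 + 817/71 = 56512/4473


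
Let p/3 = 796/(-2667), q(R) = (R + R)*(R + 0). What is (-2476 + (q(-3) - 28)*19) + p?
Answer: -2370870/889 ≈ -2666.9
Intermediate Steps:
q(R) = 2*R**2 (q(R) = (2*R)*R = 2*R**2)
p = -796/889 (p = 3*(796/(-2667)) = 3*(796*(-1/2667)) = 3*(-796/2667) = -796/889 ≈ -0.89539)
(-2476 + (q(-3) - 28)*19) + p = (-2476 + (2*(-3)**2 - 28)*19) - 796/889 = (-2476 + (2*9 - 28)*19) - 796/889 = (-2476 + (18 - 28)*19) - 796/889 = (-2476 - 10*19) - 796/889 = (-2476 - 190) - 796/889 = -2666 - 796/889 = -2370870/889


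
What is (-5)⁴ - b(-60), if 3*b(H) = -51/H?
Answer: 37483/60 ≈ 624.72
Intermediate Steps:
b(H) = -17/H (b(H) = (-51/H)/3 = -17/H)
(-5)⁴ - b(-60) = (-5)⁴ - (-17)/(-60) = 625 - (-17)*(-1)/60 = 625 - 1*17/60 = 625 - 17/60 = 37483/60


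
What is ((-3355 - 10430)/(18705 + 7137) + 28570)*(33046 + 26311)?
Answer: 14607602481445/8614 ≈ 1.6958e+9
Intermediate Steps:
((-3355 - 10430)/(18705 + 7137) + 28570)*(33046 + 26311) = (-13785/25842 + 28570)*59357 = (-13785*1/25842 + 28570)*59357 = (-4595/8614 + 28570)*59357 = (246097385/8614)*59357 = 14607602481445/8614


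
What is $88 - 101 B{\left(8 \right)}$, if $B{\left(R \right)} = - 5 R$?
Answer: $4128$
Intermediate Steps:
$88 - 101 B{\left(8 \right)} = 88 - 101 \left(\left(-5\right) 8\right) = 88 - -4040 = 88 + 4040 = 4128$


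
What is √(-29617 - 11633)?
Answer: 25*I*√66 ≈ 203.1*I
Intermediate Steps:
√(-29617 - 11633) = √(-41250) = 25*I*√66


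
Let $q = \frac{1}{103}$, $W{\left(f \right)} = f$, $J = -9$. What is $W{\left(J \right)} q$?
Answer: $- \frac{9}{103} \approx -0.087379$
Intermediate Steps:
$q = \frac{1}{103} \approx 0.0097087$
$W{\left(J \right)} q = \left(-9\right) \frac{1}{103} = - \frac{9}{103}$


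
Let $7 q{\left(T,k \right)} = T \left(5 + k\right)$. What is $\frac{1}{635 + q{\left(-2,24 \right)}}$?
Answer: $\frac{7}{4387} \approx 0.0015956$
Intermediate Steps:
$q{\left(T,k \right)} = \frac{T \left(5 + k\right)}{7}$
$\frac{1}{635 + q{\left(-2,24 \right)}} = \frac{1}{635 + \frac{1}{7} \left(-2\right) \left(5 + 24\right)} = \frac{1}{635 + \frac{1}{7} \left(-2\right) 29} = \frac{1}{635 - \frac{58}{7}} = \frac{1}{\frac{4387}{7}} = \frac{7}{4387}$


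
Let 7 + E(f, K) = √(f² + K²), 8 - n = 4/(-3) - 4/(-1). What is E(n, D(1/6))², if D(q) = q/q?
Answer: (21 - √265)²/9 ≈ 2.4766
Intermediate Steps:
D(q) = 1
n = 16/3 (n = 8 - (4/(-3) - 4/(-1)) = 8 - (4*(-⅓) - 4*(-1)) = 8 - (-4/3 + 4) = 8 - 1*8/3 = 8 - 8/3 = 16/3 ≈ 5.3333)
E(f, K) = -7 + √(K² + f²) (E(f, K) = -7 + √(f² + K²) = -7 + √(K² + f²))
E(n, D(1/6))² = (-7 + √(1² + (16/3)²))² = (-7 + √(1 + 256/9))² = (-7 + √(265/9))² = (-7 + √265/3)²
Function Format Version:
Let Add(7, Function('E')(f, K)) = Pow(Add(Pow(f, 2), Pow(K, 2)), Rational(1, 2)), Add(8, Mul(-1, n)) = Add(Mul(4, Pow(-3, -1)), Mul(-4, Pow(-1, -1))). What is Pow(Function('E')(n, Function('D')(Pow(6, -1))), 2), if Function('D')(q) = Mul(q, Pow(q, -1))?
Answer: Mul(Rational(1, 9), Pow(Add(21, Mul(-1, Pow(265, Rational(1, 2)))), 2)) ≈ 2.4766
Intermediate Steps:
Function('D')(q) = 1
n = Rational(16, 3) (n = Add(8, Mul(-1, Add(Mul(4, Pow(-3, -1)), Mul(-4, Pow(-1, -1))))) = Add(8, Mul(-1, Add(Mul(4, Rational(-1, 3)), Mul(-4, -1)))) = Add(8, Mul(-1, Add(Rational(-4, 3), 4))) = Add(8, Mul(-1, Rational(8, 3))) = Add(8, Rational(-8, 3)) = Rational(16, 3) ≈ 5.3333)
Function('E')(f, K) = Add(-7, Pow(Add(Pow(K, 2), Pow(f, 2)), Rational(1, 2))) (Function('E')(f, K) = Add(-7, Pow(Add(Pow(f, 2), Pow(K, 2)), Rational(1, 2))) = Add(-7, Pow(Add(Pow(K, 2), Pow(f, 2)), Rational(1, 2))))
Pow(Function('E')(n, Function('D')(Pow(6, -1))), 2) = Pow(Add(-7, Pow(Add(Pow(1, 2), Pow(Rational(16, 3), 2)), Rational(1, 2))), 2) = Pow(Add(-7, Pow(Add(1, Rational(256, 9)), Rational(1, 2))), 2) = Pow(Add(-7, Pow(Rational(265, 9), Rational(1, 2))), 2) = Pow(Add(-7, Mul(Rational(1, 3), Pow(265, Rational(1, 2)))), 2)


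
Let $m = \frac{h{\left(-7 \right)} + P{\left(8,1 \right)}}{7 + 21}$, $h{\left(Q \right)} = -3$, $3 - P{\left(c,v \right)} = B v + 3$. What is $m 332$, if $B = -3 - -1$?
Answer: $- \frac{83}{7} \approx -11.857$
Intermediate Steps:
$B = -2$ ($B = -3 + 1 = -2$)
$P{\left(c,v \right)} = 2 v$ ($P{\left(c,v \right)} = 3 - \left(- 2 v + 3\right) = 3 - \left(3 - 2 v\right) = 3 + \left(-3 + 2 v\right) = 2 v$)
$m = - \frac{1}{28}$ ($m = \frac{-3 + 2 \cdot 1}{7 + 21} = \frac{-3 + 2}{28} = \left(-1\right) \frac{1}{28} = - \frac{1}{28} \approx -0.035714$)
$m 332 = \left(- \frac{1}{28}\right) 332 = - \frac{83}{7}$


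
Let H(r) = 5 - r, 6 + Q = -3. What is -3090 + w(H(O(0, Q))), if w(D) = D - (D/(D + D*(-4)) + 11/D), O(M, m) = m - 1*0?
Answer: -129211/42 ≈ -3076.5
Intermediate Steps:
Q = -9 (Q = -6 - 3 = -9)
O(M, m) = m (O(M, m) = m + 0 = m)
w(D) = ⅓ + D - 11/D (w(D) = D - (D/(D - 4*D) + 11/D) = D - (D/((-3*D)) + 11/D) = D - (D*(-1/(3*D)) + 11/D) = D - (-⅓ + 11/D) = D + (⅓ - 11/D) = ⅓ + D - 11/D)
-3090 + w(H(O(0, Q))) = -3090 + (⅓ + (5 - 1*(-9)) - 11/(5 - 1*(-9))) = -3090 + (⅓ + (5 + 9) - 11/(5 + 9)) = -3090 + (⅓ + 14 - 11/14) = -3090 + 569/42 = -129211/42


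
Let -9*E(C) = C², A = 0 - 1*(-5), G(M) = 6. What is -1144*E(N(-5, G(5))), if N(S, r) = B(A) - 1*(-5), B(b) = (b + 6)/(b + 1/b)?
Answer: 752950/117 ≈ 6435.5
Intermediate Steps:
A = 5 (A = 0 + 5 = 5)
B(b) = (6 + b)/(b + 1/b)
N(S, r) = 185/26 (N(S, r) = 5*(6 + 5)/(1 + 5²) - 1*(-5) = 5*11/(1 + 25) + 5 = 5*11/26 + 5 = 5*(1/26)*11 + 5 = 55/26 + 5 = 185/26)
E(C) = -C²/9
-1144*E(N(-5, G(5))) = -(-1144)*(185/26)²/9 = -(-1144)*34225/(9*676) = -1144*(-34225/6084) = 752950/117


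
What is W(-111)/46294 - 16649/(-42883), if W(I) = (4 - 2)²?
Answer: 385460169/992612801 ≈ 0.38833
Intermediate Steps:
W(I) = 4 (W(I) = 2² = 4)
W(-111)/46294 - 16649/(-42883) = 4/46294 - 16649/(-42883) = 4*(1/46294) - 16649*(-1/42883) = 2/23147 + 16649/42883 = 385460169/992612801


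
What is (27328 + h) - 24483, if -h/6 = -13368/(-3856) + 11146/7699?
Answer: 5224068652/1855459 ≈ 2815.5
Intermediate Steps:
h = -54712203/1855459 (h = -6*(-13368/(-3856) + 11146/7699) = -6*(-13368*(-1/3856) + 11146*(1/7699)) = -6*(1671/482 + 11146/7699) = -6*18237401/3710918 = -54712203/1855459 ≈ -29.487)
(27328 + h) - 24483 = (27328 - 54712203/1855459) - 24483 = 50651271349/1855459 - 24483 = 5224068652/1855459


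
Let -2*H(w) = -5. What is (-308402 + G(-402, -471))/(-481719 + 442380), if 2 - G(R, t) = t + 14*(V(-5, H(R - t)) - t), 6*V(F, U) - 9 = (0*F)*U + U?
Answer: 1887299/236034 ≈ 7.9959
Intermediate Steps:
H(w) = 5/2 (H(w) = -½*(-5) = 5/2)
V(F, U) = 3/2 + U/6 (V(F, U) = 3/2 + ((0*F)*U + U)/6 = 3/2 + (0*U + U)/6 = 3/2 + (0 + U)/6 = 3/2 + U/6)
G(R, t) = -149/6 + 13*t (G(R, t) = 2 - (t + 14*((3/2 + (⅙)*(5/2)) - t)) = 2 - (t + 14*((3/2 + 5/12) - t)) = 2 - (t + 14*(23/12 - t)) = 2 - (t + (161/6 - 14*t)) = 2 - (161/6 - 13*t) = 2 + (-161/6 + 13*t) = -149/6 + 13*t)
(-308402 + G(-402, -471))/(-481719 + 442380) = (-308402 + (-149/6 + 13*(-471)))/(-481719 + 442380) = (-308402 + (-149/6 - 6123))/(-39339) = (-308402 - 36887/6)*(-1/39339) = -1887299/6*(-1/39339) = 1887299/236034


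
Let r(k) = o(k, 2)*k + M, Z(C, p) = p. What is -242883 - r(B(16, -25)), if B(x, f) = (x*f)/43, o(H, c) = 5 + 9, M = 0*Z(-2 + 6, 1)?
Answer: -10438369/43 ≈ -2.4275e+5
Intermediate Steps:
M = 0 (M = 0*1 = 0)
o(H, c) = 14
B(x, f) = f*x/43 (B(x, f) = (f*x)*(1/43) = f*x/43)
r(k) = 14*k (r(k) = 14*k + 0 = 14*k)
-242883 - r(B(16, -25)) = -242883 - 14*(1/43)*(-25)*16 = -242883 - 14*(-400)/43 = -242883 - 1*(-5600/43) = -242883 + 5600/43 = -10438369/43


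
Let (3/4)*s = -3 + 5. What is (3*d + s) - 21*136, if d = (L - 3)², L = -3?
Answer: -8236/3 ≈ -2745.3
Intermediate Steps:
s = 8/3 (s = 4*(-3 + 5)/3 = (4/3)*2 = 8/3 ≈ 2.6667)
d = 36 (d = (-3 - 3)² = (-6)² = 36)
(3*d + s) - 21*136 = (3*36 + 8/3) - 21*136 = (108 + 8/3) - 2856 = 332/3 - 2856 = -8236/3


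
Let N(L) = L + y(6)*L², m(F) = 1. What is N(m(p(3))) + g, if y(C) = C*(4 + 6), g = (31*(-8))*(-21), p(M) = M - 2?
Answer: 5269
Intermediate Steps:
p(M) = -2 + M
g = 5208 (g = -248*(-21) = 5208)
y(C) = 10*C (y(C) = C*10 = 10*C)
N(L) = L + 60*L² (N(L) = L + (10*6)*L² = L + 60*L²)
N(m(p(3))) + g = 1*(1 + 60*1) + 5208 = 1*(1 + 60) + 5208 = 1*61 + 5208 = 61 + 5208 = 5269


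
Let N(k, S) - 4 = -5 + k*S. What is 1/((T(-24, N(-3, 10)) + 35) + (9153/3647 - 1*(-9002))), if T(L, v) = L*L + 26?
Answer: 3647/35162586 ≈ 0.00010372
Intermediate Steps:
N(k, S) = -1 + S*k (N(k, S) = 4 + (-5 + k*S) = 4 + (-5 + S*k) = -1 + S*k)
T(L, v) = 26 + L² (T(L, v) = L² + 26 = 26 + L²)
1/((T(-24, N(-3, 10)) + 35) + (9153/3647 - 1*(-9002))) = 1/(((26 + (-24)²) + 35) + (9153/3647 - 1*(-9002))) = 1/(((26 + 576) + 35) + (9153*(1/3647) + 9002)) = 1/((602 + 35) + (9153/3647 + 9002)) = 1/(637 + 32839447/3647) = 1/(35162586/3647) = 3647/35162586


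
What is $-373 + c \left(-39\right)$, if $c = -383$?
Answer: $14564$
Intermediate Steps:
$-373 + c \left(-39\right) = -373 - -14937 = -373 + 14937 = 14564$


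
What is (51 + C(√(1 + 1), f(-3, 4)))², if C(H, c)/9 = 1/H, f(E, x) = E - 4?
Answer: 5283/2 + 459*√2 ≈ 3290.6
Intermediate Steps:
f(E, x) = -4 + E
C(H, c) = 9/H
(51 + C(√(1 + 1), f(-3, 4)))² = (51 + 9/(√(1 + 1)))² = (51 + 9/(√2))² = (51 + 9*(√2/2))² = (51 + 9*√2/2)²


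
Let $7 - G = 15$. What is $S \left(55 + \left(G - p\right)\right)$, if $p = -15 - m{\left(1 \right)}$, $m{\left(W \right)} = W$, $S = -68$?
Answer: $-4284$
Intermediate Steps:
$G = -8$ ($G = 7 - 15 = -8$)
$p = -16$ ($p = -15 - 1 = -16$)
$S \left(55 + \left(G - p\right)\right) = - 68 \left(55 - -8\right) = - 68 \left(55 + \left(-8 + 16\right)\right) = - 68 \left(55 + 8\right) = \left(-68\right) 63 = -4284$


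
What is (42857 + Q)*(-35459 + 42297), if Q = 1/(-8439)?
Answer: 2473100978036/8439 ≈ 2.9306e+8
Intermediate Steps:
Q = -1/8439 ≈ -0.00011850
(42857 + Q)*(-35459 + 42297) = (42857 - 1/8439)*(-35459 + 42297) = (361670222/8439)*6838 = 2473100978036/8439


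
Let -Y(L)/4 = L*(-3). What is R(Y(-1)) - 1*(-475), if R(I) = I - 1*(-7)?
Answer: 470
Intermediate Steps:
Y(L) = 12*L (Y(L) = -4*L*(-3) = -(-12)*L = 12*L)
R(I) = 7 + I (R(I) = I + 7 = 7 + I)
R(Y(-1)) - 1*(-475) = (7 + 12*(-1)) - 1*(-475) = (7 - 12) + 475 = -5 + 475 = 470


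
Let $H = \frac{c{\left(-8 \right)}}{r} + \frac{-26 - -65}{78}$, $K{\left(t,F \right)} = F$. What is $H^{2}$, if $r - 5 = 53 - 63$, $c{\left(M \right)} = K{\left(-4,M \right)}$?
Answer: $\frac{441}{100} \approx 4.41$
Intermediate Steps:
$c{\left(M \right)} = M$
$r = -5$ ($r = 5 + \left(53 - 63\right) = 5 - 10 = -5$)
$H = \frac{21}{10}$ ($H = - \frac{8}{-5} + \frac{-26 - -65}{78} = \left(-8\right) \left(- \frac{1}{5}\right) + \left(-26 + 65\right) \frac{1}{78} = \frac{8}{5} + 39 \cdot \frac{1}{78} = \frac{8}{5} + \frac{1}{2} = \frac{21}{10} \approx 2.1$)
$H^{2} = \left(\frac{21}{10}\right)^{2} = \frac{441}{100}$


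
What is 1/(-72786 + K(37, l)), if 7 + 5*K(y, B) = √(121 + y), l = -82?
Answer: -1819685/132450139811 - 5*√158/132450139811 ≈ -1.3739e-5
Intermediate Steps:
K(y, B) = -7/5 + √(121 + y)/5
1/(-72786 + K(37, l)) = 1/(-72786 + (-7/5 + √(121 + 37)/5)) = 1/(-72786 + (-7/5 + √158/5)) = 1/(-363937/5 + √158/5)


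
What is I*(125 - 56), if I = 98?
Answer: 6762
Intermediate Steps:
I*(125 - 56) = 98*(125 - 56) = 98*69 = 6762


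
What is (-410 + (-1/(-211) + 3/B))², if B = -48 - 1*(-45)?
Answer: 7520358400/44521 ≈ 1.6892e+5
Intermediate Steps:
B = -3 (B = -48 + 45 = -3)
(-410 + (-1/(-211) + 3/B))² = (-410 + (-1/(-211) + 3/(-3)))² = (-410 + (-1*(-1/211) + 3*(-⅓)))² = (-410 + (1/211 - 1))² = (-410 - 210/211)² = (-86720/211)² = 7520358400/44521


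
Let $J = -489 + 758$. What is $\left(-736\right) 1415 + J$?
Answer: $-1041171$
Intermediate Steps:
$J = 269$
$\left(-736\right) 1415 + J = \left(-736\right) 1415 + 269 = -1041440 + 269 = -1041171$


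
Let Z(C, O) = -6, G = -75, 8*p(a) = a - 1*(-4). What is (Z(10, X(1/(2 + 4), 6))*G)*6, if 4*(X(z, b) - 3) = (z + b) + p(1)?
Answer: 2700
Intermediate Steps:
p(a) = ½ + a/8 (p(a) = (a - 1*(-4))/8 = (a + 4)/8 = (4 + a)/8 = ½ + a/8)
X(z, b) = 101/32 + b/4 + z/4 (X(z, b) = 3 + ((z + b) + (½ + (⅛)*1))/4 = 3 + ((b + z) + (½ + ⅛))/4 = 3 + ((b + z) + 5/8)/4 = 3 + (5/8 + b + z)/4 = 3 + (5/32 + b/4 + z/4) = 101/32 + b/4 + z/4)
(Z(10, X(1/(2 + 4), 6))*G)*6 = -6*(-75)*6 = 450*6 = 2700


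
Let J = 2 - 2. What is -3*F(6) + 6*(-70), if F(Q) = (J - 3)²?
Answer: -447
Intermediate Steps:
J = 0
F(Q) = 9 (F(Q) = (0 - 3)² = (-3)² = 9)
-3*F(6) + 6*(-70) = -3*9 + 6*(-70) = -27 - 420 = -447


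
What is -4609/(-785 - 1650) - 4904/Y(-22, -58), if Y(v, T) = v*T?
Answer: -1515039/776765 ≈ -1.9504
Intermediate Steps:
Y(v, T) = T*v
-4609/(-785 - 1650) - 4904/Y(-22, -58) = -4609/(-785 - 1650) - 4904/((-58*(-22))) = -4609/(-2435) - 4904/1276 = -4609*(-1/2435) - 4904*1/1276 = 4609/2435 - 1226/319 = -1515039/776765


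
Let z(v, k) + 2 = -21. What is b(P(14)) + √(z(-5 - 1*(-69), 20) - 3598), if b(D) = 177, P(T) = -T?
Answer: 177 + I*√3621 ≈ 177.0 + 60.175*I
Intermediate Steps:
z(v, k) = -23 (z(v, k) = -2 - 21 = -23)
b(P(14)) + √(z(-5 - 1*(-69), 20) - 3598) = 177 + √(-23 - 3598) = 177 + √(-3621) = 177 + I*√3621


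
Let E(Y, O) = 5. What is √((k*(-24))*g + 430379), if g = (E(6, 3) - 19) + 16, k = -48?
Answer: √432683 ≈ 657.79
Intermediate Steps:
g = 2 (g = (5 - 19) + 16 = -14 + 16 = 2)
√((k*(-24))*g + 430379) = √(-48*(-24)*2 + 430379) = √(1152*2 + 430379) = √(2304 + 430379) = √432683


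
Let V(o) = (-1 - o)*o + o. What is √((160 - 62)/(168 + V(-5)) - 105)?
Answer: I*√2133131/143 ≈ 10.213*I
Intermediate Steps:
V(o) = o + o*(-1 - o) (V(o) = o*(-1 - o) + o = o + o*(-1 - o))
√((160 - 62)/(168 + V(-5)) - 105) = √((160 - 62)/(168 - 1*(-5)²) - 105) = √(98/(168 - 1*25) - 105) = √(98/(168 - 25) - 105) = √(98/143 - 105) = √(-14917/143) = I*√2133131/143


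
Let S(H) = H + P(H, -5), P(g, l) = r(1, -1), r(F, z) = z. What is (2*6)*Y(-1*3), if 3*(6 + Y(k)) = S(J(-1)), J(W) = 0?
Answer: -76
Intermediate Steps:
P(g, l) = -1
S(H) = -1 + H (S(H) = H - 1 = -1 + H)
Y(k) = -19/3 (Y(k) = -6 + (-1 + 0)/3 = -6 + (⅓)*(-1) = -6 - ⅓ = -19/3)
(2*6)*Y(-1*3) = (2*6)*(-19/3) = 12*(-19/3) = -76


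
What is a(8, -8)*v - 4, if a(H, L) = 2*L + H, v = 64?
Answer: -516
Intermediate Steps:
a(H, L) = H + 2*L
a(8, -8)*v - 4 = (8 + 2*(-8))*64 - 4 = (8 - 16)*64 - 4 = -8*64 - 4 = -512 - 4 = -516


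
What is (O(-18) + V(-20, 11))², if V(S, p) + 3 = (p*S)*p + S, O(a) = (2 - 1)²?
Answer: 5963364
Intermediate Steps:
O(a) = 1 (O(a) = 1² = 1)
V(S, p) = -3 + S + S*p² (V(S, p) = -3 + ((p*S)*p + S) = -3 + ((S*p)*p + S) = -3 + (S*p² + S) = -3 + (S + S*p²) = -3 + S + S*p²)
(O(-18) + V(-20, 11))² = (1 + (-3 - 20 - 20*11²))² = (1 + (-3 - 20 - 20*121))² = (1 + (-3 - 20 - 2420))² = (1 - 2443)² = (-2442)² = 5963364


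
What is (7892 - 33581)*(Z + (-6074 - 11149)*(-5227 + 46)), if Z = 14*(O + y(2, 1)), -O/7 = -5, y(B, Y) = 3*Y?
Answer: -2292303839655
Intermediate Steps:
O = 35 (O = -7*(-5) = 35)
Z = 532 (Z = 14*(35 + 3*1) = 14*(35 + 3) = 14*38 = 532)
(7892 - 33581)*(Z + (-6074 - 11149)*(-5227 + 46)) = (7892 - 33581)*(532 + (-6074 - 11149)*(-5227 + 46)) = -25689*(532 - 17223*(-5181)) = -25689*(532 + 89232363) = -25689*89232895 = -2292303839655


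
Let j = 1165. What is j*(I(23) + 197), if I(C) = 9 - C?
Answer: 213195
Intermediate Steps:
j*(I(23) + 197) = 1165*((9 - 1*23) + 197) = 1165*((9 - 23) + 197) = 1165*(-14 + 197) = 1165*183 = 213195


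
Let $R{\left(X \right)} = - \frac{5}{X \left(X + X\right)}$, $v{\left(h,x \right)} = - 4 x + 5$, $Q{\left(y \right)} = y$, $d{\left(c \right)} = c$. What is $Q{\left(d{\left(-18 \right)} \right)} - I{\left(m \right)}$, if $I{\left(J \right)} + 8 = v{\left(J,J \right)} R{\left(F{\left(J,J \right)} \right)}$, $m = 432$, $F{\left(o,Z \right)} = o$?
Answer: $- \frac{3741095}{373248} \approx -10.023$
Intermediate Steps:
$v{\left(h,x \right)} = 5 - 4 x$
$R{\left(X \right)} = - \frac{5}{2 X^{2}}$ ($R{\left(X \right)} = - \frac{5}{X 2 X} = - \frac{5}{2 X^{2}}$)
$I{\left(J \right)} = -8 - \frac{5 \left(5 - 4 J\right)}{2 J^{2}}$ ($I{\left(J \right)} = -8 + \left(5 - 4 J\right) \left(- \frac{5}{2 J^{2}}\right) = -8 - \frac{5 \left(5 - 4 J\right)}{2 J^{2}}$)
$Q{\left(d{\left(-18 \right)} \right)} - I{\left(m \right)} = -18 - \left(-8 + \frac{10}{432} - \frac{25}{2 \cdot 186624}\right) = -18 - \left(-8 + 10 \cdot \frac{1}{432} - \frac{25}{373248}\right) = -18 - \left(-8 + \frac{5}{216} - \frac{25}{373248}\right) = -18 - - \frac{2977369}{373248} = -18 + \frac{2977369}{373248} = - \frac{3741095}{373248}$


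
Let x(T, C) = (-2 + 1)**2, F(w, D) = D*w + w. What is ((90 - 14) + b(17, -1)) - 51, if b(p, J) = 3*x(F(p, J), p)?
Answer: 28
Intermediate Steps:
F(w, D) = w + D*w
x(T, C) = 1 (x(T, C) = (-1)**2 = 1)
b(p, J) = 3 (b(p, J) = 3*1 = 3)
((90 - 14) + b(17, -1)) - 51 = ((90 - 14) + 3) - 51 = (76 + 3) - 51 = 79 - 51 = 28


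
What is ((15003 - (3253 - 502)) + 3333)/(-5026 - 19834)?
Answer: -3117/4972 ≈ -0.62691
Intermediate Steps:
((15003 - (3253 - 502)) + 3333)/(-5026 - 19834) = ((15003 - 1*2751) + 3333)/(-24860) = ((15003 - 2751) + 3333)*(-1/24860) = (12252 + 3333)*(-1/24860) = 15585*(-1/24860) = -3117/4972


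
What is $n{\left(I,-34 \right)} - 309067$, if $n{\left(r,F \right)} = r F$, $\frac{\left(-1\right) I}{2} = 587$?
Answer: $-269151$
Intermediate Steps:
$I = -1174$ ($I = \left(-2\right) 587 = -1174$)
$n{\left(r,F \right)} = F r$
$n{\left(I,-34 \right)} - 309067 = \left(-34\right) \left(-1174\right) - 309067 = 39916 - 309067 = -269151$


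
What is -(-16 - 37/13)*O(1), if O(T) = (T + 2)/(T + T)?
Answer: 735/26 ≈ 28.269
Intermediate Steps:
O(T) = (2 + T)/(2*T) (O(T) = (2 + T)/((2*T)) = (2 + T)*(1/(2*T)) = (2 + T)/(2*T))
-(-16 - 37/13)*O(1) = -(-16 - 37/13)*(1/2)*(2 + 1)/1 = -(-16 - 37*1/13)*(1/2)*1*3 = -(-16 - 37/13)*3/2 = -(-245)*3/(13*2) = -1*(-735/26) = 735/26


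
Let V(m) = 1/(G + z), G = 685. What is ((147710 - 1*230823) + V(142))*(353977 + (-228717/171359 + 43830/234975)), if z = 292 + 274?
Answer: -98795512387689910012256/3358107757485 ≈ -2.9420e+10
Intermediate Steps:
z = 566
V(m) = 1/1251 (V(m) = 1/(685 + 566) = 1/1251)
((147710 - 1*230823) + V(142))*(353977 + (-228717/171359 + 43830/234975)) = ((147710 - 1*230823) + 1/1251)*(353977 + (-228717/171359 + 43830/234975)) = ((147710 - 230823) + 1/1251)*(353977 + (-228717*1/171359 + 43830*(1/234975))) = (-83113 + 1/1251)*(353977 + (-228717/171359 + 2922/15665)) = -103974362*(353977 - 3082140807/2684338735)/1251 = -103974362/1251*950191090258288/2684338735 = -98795512387689910012256/3358107757485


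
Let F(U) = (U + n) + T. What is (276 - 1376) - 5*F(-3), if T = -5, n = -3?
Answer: -1045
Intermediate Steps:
F(U) = -8 + U (F(U) = (U - 3) - 5 = (-3 + U) - 5 = -8 + U)
(276 - 1376) - 5*F(-3) = (276 - 1376) - 5*(-8 - 3) = -1100 - 5*(-11) = -1100 + 55 = -1045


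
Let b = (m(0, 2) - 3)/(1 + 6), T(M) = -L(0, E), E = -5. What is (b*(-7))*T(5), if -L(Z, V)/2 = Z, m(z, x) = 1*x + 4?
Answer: 0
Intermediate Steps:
m(z, x) = 4 + x (m(z, x) = x + 4 = 4 + x)
L(Z, V) = -2*Z
T(M) = 0 (T(M) = -(-2)*0 = -1*0 = 0)
b = 3/7 (b = ((4 + 2) - 3)/(1 + 6) = (6 - 3)/7 = 3*(1/7) = 3/7 ≈ 0.42857)
(b*(-7))*T(5) = ((3/7)*(-7))*0 = -3*0 = 0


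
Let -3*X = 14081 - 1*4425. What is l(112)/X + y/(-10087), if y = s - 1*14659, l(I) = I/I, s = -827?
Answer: 149502555/97400072 ≈ 1.5349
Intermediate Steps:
l(I) = 1
y = -15486 (y = -827 - 1*14659 = -827 - 14659 = -15486)
X = -9656/3 (X = -(14081 - 1*4425)/3 = -(14081 - 4425)/3 = -1/3*9656 = -9656/3 ≈ -3218.7)
l(112)/X + y/(-10087) = 1/(-9656/3) - 15486/(-10087) = 1*(-3/9656) - 15486*(-1/10087) = -3/9656 + 15486/10087 = 149502555/97400072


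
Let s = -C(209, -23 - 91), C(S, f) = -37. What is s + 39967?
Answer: 40004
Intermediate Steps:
s = 37 (s = -1*(-37) = 37)
s + 39967 = 37 + 39967 = 40004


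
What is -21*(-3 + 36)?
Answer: -693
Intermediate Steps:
-21*(-3 + 36) = -21*33 = -693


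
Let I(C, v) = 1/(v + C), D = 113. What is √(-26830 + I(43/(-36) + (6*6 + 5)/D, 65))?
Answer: I*√1828203599451754/261037 ≈ 163.8*I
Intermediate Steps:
I(C, v) = 1/(C + v)
√(-26830 + I(43/(-36) + (6*6 + 5)/D, 65)) = √(-26830 + 1/((43/(-36) + (6*6 + 5)/113) + 65)) = √(-26830 + 1/((43*(-1/36) + (36 + 5)*(1/113)) + 65)) = √(-26830 + 1/((-43/36 + 41*(1/113)) + 65)) = √(-26830 + 1/((-43/36 + 41/113) + 65)) = √(-26830 + 1/(-3383/4068 + 65)) = √(-26830 + 1/(261037/4068)) = √(-26830 + 4068/261037) = √(-7003618642/261037) = I*√1828203599451754/261037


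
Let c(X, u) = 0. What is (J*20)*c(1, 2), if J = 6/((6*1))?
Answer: 0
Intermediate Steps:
J = 1 (J = 6/6 = 6*(⅙) = 1)
(J*20)*c(1, 2) = (1*20)*0 = 20*0 = 0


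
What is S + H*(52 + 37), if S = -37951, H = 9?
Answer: -37150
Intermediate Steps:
S + H*(52 + 37) = -37951 + 9*(52 + 37) = -37951 + 9*89 = -37951 + 801 = -37150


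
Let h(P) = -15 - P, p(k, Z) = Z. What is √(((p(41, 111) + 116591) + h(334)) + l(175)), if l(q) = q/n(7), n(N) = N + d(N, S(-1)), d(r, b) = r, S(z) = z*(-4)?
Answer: 3*√51718/2 ≈ 341.12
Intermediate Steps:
S(z) = -4*z
n(N) = 2*N (n(N) = N + N = 2*N)
l(q) = q/14 (l(q) = q/((2*7)) = q/14)
√(((p(41, 111) + 116591) + h(334)) + l(175)) = √(((111 + 116591) + (-15 - 1*334)) + (1/14)*175) = √((116702 + (-15 - 334)) + 25/2) = √((116702 - 349) + 25/2) = √(116353 + 25/2) = √(232731/2) = 3*√51718/2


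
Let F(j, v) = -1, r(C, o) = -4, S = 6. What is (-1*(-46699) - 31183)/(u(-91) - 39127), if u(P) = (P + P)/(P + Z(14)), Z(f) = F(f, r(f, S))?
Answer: -237912/599917 ≈ -0.39657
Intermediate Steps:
Z(f) = -1
u(P) = 2*P/(-1 + P) (u(P) = (P + P)/(P - 1) = (2*P)/(-1 + P) = 2*P/(-1 + P))
(-1*(-46699) - 31183)/(u(-91) - 39127) = (-1*(-46699) - 31183)/(2*(-91)/(-1 - 91) - 39127) = (46699 - 31183)/(2*(-91)/(-92) - 39127) = 15516/(2*(-91)*(-1/92) - 39127) = 15516/(91/46 - 39127) = 15516/(-1799751/46) = 15516*(-46/1799751) = -237912/599917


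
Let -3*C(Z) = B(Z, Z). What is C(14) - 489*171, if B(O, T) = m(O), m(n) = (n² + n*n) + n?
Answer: -251263/3 ≈ -83754.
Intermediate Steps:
m(n) = n + 2*n² (m(n) = (n² + n²) + n = 2*n² + n = n + 2*n²)
B(O, T) = O*(1 + 2*O)
C(Z) = -Z*(1 + 2*Z)/3
C(14) - 489*171 = -⅓*14*(1 + 2*14) - 489*171 = -⅓*14*(1 + 28) - 83619 = -⅓*14*29 - 83619 = -406/3 - 83619 = -251263/3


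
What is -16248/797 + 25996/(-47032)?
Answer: -196223687/9371126 ≈ -20.939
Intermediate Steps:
-16248/797 + 25996/(-47032) = -16248*1/797 + 25996*(-1/47032) = -16248/797 - 6499/11758 = -196223687/9371126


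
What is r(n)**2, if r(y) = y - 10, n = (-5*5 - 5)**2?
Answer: 792100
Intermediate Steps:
n = 900 (n = (-25 - 5)**2 = (-30)**2 = 900)
r(y) = -10 + y
r(n)**2 = (-10 + 900)**2 = 890**2 = 792100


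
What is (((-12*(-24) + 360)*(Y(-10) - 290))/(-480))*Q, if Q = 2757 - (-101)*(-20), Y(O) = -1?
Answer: 5790609/20 ≈ 2.8953e+5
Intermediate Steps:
Q = 737 (Q = 2757 - 1*2020 = 2757 - 2020 = 737)
(((-12*(-24) + 360)*(Y(-10) - 290))/(-480))*Q = (((-12*(-24) + 360)*(-1 - 290))/(-480))*737 = (((288 + 360)*(-291))*(-1/480))*737 = ((648*(-291))*(-1/480))*737 = -188568*(-1/480)*737 = (7857/20)*737 = 5790609/20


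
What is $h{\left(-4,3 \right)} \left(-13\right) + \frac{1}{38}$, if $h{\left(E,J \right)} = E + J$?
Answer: $\frac{495}{38} \approx 13.026$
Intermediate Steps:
$h{\left(-4,3 \right)} \left(-13\right) + \frac{1}{38} = \left(-4 + 3\right) \left(-13\right) + \frac{1}{38} = \left(-1\right) \left(-13\right) + \frac{1}{38} = 13 + \frac{1}{38} = \frac{495}{38}$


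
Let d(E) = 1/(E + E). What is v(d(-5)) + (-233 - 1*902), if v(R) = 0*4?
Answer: -1135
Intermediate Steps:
d(E) = 1/(2*E)
v(R) = 0
v(d(-5)) + (-233 - 1*902) = 0 + (-233 - 1*902) = 0 + (-233 - 902) = 0 - 1135 = -1135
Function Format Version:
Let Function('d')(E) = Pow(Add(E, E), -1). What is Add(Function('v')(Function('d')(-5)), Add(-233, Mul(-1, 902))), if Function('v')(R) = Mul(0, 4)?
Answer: -1135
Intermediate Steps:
Function('d')(E) = Mul(Rational(1, 2), Pow(E, -1)) (Function('d')(E) = Pow(Mul(2, E), -1) = Mul(Rational(1, 2), Pow(E, -1)))
Function('v')(R) = 0
Add(Function('v')(Function('d')(-5)), Add(-233, Mul(-1, 902))) = Add(0, Add(-233, Mul(-1, 902))) = Add(0, Add(-233, -902)) = Add(0, -1135) = -1135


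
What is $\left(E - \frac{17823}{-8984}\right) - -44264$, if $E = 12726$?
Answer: $\frac{512015983}{8984} \approx 56992.0$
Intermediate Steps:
$\left(E - \frac{17823}{-8984}\right) - -44264 = \left(12726 - \frac{17823}{-8984}\right) - -44264 = \left(12726 - 17823 \left(- \frac{1}{8984}\right)\right) + 44264 = \left(12726 - - \frac{17823}{8984}\right) + 44264 = \left(12726 + \frac{17823}{8984}\right) + 44264 = \frac{114348207}{8984} + 44264 = \frac{512015983}{8984}$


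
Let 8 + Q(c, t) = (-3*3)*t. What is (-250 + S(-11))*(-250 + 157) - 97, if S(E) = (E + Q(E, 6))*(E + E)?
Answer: -126205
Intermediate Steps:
Q(c, t) = -8 - 9*t (Q(c, t) = -8 + (-3*3)*t = -8 - 9*t)
S(E) = 2*E*(-62 + E) (S(E) = (E + (-8 - 9*6))*(E + E) = (E + (-8 - 54))*(2*E) = (E - 62)*(2*E) = (-62 + E)*(2*E) = 2*E*(-62 + E))
(-250 + S(-11))*(-250 + 157) - 97 = (-250 + 2*(-11)*(-62 - 11))*(-250 + 157) - 97 = (-250 + 2*(-11)*(-73))*(-93) - 97 = (-250 + 1606)*(-93) - 97 = 1356*(-93) - 97 = -126108 - 97 = -126205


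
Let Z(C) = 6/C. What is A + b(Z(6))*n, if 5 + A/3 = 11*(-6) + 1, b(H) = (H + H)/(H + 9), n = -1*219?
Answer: -1269/5 ≈ -253.80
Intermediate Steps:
n = -219
b(H) = 2*H/(9 + H) (b(H) = (2*H)/(9 + H) = 2*H/(9 + H))
A = -210 (A = -15 + 3*(11*(-6) + 1) = -15 + 3*(-66 + 1) = -15 + 3*(-65) = -15 - 195 = -210)
A + b(Z(6))*n = -210 + (2*(6/6)/(9 + 6/6))*(-219) = -210 + (2*(6*(1/6))/(9 + 6*(1/6)))*(-219) = -210 + (2*1/(9 + 1))*(-219) = -210 + (2*1/10)*(-219) = -210 + (2*1*(1/10))*(-219) = -210 + (1/5)*(-219) = -210 - 219/5 = -1269/5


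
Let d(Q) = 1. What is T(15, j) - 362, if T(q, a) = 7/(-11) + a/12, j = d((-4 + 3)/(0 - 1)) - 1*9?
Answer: -11989/33 ≈ -363.30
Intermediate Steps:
j = -8 (j = 1 - 1*9 = 1 - 9 = -8)
T(q, a) = -7/11 + a/12 (T(q, a) = 7*(-1/11) + a*(1/12) = -7/11 + a/12)
T(15, j) - 362 = (-7/11 + (1/12)*(-8)) - 362 = (-7/11 - 2/3) - 362 = -43/33 - 362 = -11989/33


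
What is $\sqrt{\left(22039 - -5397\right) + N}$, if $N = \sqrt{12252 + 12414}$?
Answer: $\sqrt{27436 + \sqrt{24666}} \approx 166.11$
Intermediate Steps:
$N = \sqrt{24666} \approx 157.05$
$\sqrt{\left(22039 - -5397\right) + N} = \sqrt{\left(22039 - -5397\right) + \sqrt{24666}} = \sqrt{\left(22039 + 5397\right) + \sqrt{24666}} = \sqrt{27436 + \sqrt{24666}}$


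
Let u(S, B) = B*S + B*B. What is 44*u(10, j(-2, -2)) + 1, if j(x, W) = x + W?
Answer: -1055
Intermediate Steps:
j(x, W) = W + x
u(S, B) = B² + B*S (u(S, B) = B*S + B² = B² + B*S)
44*u(10, j(-2, -2)) + 1 = 44*((-2 - 2)*((-2 - 2) + 10)) + 1 = 44*(-4*(-4 + 10)) + 1 = 44*(-4*6) + 1 = 44*(-24) + 1 = -1056 + 1 = -1055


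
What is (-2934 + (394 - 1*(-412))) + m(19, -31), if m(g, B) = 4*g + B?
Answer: -2083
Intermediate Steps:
m(g, B) = B + 4*g
(-2934 + (394 - 1*(-412))) + m(19, -31) = (-2934 + (394 - 1*(-412))) + (-31 + 4*19) = (-2934 + (394 + 412)) + (-31 + 76) = (-2934 + 806) + 45 = -2128 + 45 = -2083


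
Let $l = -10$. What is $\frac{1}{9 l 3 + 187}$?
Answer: $- \frac{1}{83} \approx -0.012048$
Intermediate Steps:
$\frac{1}{9 l 3 + 187} = \frac{1}{9 \left(-10\right) 3 + 187} = \frac{1}{\left(-90\right) 3 + 187} = \frac{1}{-270 + 187} = \frac{1}{-83} = - \frac{1}{83}$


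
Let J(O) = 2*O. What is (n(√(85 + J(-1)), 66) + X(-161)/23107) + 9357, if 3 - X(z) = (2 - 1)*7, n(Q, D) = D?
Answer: 217737257/23107 ≈ 9423.0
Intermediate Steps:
X(z) = -4 (X(z) = 3 - (2 - 1)*7 = 3 - 7 = -4)
(n(√(85 + J(-1)), 66) + X(-161)/23107) + 9357 = (66 - 4/23107) + 9357 = 1525058/23107 + 9357 = 217737257/23107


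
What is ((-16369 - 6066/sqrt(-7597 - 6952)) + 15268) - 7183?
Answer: -8284 + 6066*I*sqrt(14549)/14549 ≈ -8284.0 + 50.29*I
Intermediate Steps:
((-16369 - 6066/sqrt(-7597 - 6952)) + 15268) - 7183 = ((-16369 - 6066*(-I*sqrt(14549)/14549)) + 15268) - 7183 = ((-16369 - (-6066)*I*sqrt(14549)/14549) + 15268) - 7183 = ((-16369 + 6066*I*sqrt(14549)/14549) + 15268) - 7183 = (-1101 + 6066*I*sqrt(14549)/14549) - 7183 = -8284 + 6066*I*sqrt(14549)/14549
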